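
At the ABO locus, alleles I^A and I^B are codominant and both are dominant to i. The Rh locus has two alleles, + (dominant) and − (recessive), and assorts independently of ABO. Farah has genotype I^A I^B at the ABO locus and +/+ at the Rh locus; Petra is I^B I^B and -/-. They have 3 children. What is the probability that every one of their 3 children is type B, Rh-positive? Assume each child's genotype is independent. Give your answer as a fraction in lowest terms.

ABO cross I^A I^B × I^B I^B → 1/2 B, 1/2 AB.
Rh cross +/+ × -/- → 1 Rh+; so P(type B, Rh-positive) = 1/2 × 1 = 1/2 per child.
All 3 independent: (1/2)^3 = 1/8.

1/8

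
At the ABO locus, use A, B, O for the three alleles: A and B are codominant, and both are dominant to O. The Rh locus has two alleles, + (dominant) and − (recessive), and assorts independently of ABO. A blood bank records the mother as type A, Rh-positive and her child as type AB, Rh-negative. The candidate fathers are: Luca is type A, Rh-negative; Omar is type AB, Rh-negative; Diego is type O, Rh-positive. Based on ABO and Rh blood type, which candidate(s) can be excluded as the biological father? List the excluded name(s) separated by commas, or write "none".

A candidate is excluded only if no genotype consistent with his phenotype could produce a type AB, Rh-negative child with a type A, Rh-positive mother.
Luca (type A, Rh-): no genotype consistent with that phenotype can produce a type-AB Rh- child with a type-A mother.
Diego (type O, Rh+): no genotype consistent with that phenotype can produce a type-AB Rh- child with a type-A mother.

Luca, Diego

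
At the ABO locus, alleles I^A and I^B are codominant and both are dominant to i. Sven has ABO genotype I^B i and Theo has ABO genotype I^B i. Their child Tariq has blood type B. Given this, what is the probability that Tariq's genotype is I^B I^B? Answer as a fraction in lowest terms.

1/3

Cross I^B i × I^B i → 1/4 I^B I^B, 1/2 I^B i, 1/4 i i.
Type-B genotypes among offspring: I^B I^B (1/4), I^B i (1/2); total 3/4.
P(I^B I^B | type B) = (1/4) / (3/4) = 1/3.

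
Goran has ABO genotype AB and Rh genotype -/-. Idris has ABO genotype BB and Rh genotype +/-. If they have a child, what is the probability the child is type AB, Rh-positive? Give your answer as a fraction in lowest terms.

ABO cross AB × BB → offspring phenotypes: 1/2 B, 1/2 AB.
Rh cross -/- × +/- → 1/2 Rh+, 1/2 Rh-.
Independent loci: P(type AB, Rh-positive) = 1/2 × 1/2 = 1/4.

1/4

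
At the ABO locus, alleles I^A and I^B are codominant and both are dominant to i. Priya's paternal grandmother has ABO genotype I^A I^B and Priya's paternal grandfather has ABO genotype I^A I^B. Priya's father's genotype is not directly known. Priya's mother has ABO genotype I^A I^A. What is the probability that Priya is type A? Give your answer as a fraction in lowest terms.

Priya's father's ABO genotype from I^A I^B × I^A I^B: 1/4 I^A I^A, 1/2 I^A I^B, 1/4 I^B I^B.
Crossing each possibility with the mother I^A I^A and summing P(type A): 1/4·1 + 1/2·1/2 + 1/4·0 = 1/2.

1/2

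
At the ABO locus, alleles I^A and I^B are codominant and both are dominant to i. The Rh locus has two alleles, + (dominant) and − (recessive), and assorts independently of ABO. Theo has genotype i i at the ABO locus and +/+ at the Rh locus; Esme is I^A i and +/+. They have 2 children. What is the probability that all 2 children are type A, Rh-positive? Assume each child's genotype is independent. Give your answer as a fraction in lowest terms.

ABO cross i i × I^A i → 1/2 O, 1/2 A.
Rh cross +/+ × +/+ → 1 Rh+; so P(type A, Rh-positive) = 1/2 × 1 = 1/2 per child.
All 2 independent: (1/2)^2 = 1/4.

1/4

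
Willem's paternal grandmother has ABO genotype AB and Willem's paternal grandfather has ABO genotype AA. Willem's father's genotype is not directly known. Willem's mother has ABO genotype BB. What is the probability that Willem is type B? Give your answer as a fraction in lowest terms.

1/4

Willem's father's ABO genotype from AB × AA: 1/2 AA, 1/2 AB.
Crossing each possibility with the mother BB and summing P(type B): 1/2·0 + 1/2·1/2 = 1/4.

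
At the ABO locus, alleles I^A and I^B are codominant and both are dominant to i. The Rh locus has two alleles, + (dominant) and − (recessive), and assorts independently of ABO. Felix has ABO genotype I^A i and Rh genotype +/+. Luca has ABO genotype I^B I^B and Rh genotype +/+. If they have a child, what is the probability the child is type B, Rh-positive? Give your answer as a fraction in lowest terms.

1/2

ABO cross I^A i × I^B I^B → offspring phenotypes: 1/2 B, 1/2 AB.
Rh cross +/+ × +/+ → 1 Rh+.
Independent loci: P(type B, Rh-positive) = 1/2 × 1 = 1/2.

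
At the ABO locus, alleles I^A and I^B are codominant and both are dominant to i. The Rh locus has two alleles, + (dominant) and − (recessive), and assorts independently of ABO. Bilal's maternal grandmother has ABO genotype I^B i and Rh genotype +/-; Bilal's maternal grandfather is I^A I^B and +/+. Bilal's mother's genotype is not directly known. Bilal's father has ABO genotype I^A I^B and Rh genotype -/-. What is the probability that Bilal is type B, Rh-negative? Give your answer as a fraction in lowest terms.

3/32

Bilal's mother's ABO genotype from I^B i × I^A I^B: 1/4 I^A I^B, 1/4 I^A i, 1/4 I^B I^B, 1/4 I^B i.
Crossing each possibility with the father I^A I^B and summing P(type B): 1/4·1/4 + 1/4·1/4 + 1/4·1/2 + 1/4·1/2 = 3/8.
Similarly for Rh via the mother's Rh distribution: P(Rh-) = 1/4.
Independent loci: 3/8 × 1/4 = 3/32.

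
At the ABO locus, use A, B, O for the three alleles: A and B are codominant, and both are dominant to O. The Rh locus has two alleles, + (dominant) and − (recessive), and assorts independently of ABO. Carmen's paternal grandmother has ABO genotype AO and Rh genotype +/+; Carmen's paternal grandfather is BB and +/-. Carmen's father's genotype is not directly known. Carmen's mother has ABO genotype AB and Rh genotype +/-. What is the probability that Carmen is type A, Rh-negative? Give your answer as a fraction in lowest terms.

1/32

Carmen's father's ABO genotype from AO × BB: 1/2 AB, 1/2 BO.
Crossing each possibility with the mother AB and summing P(type A): 1/2·1/4 + 1/2·1/4 = 1/4.
Similarly for Rh via the father's Rh distribution: P(Rh-) = 1/8.
Independent loci: 1/4 × 1/8 = 1/32.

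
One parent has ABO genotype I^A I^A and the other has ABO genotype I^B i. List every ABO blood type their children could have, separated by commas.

A, AB

Gametes from I^A I^A × I^B i give offspring ABO genotypes I^A I^B, I^A i, i.e. phenotypes A, AB.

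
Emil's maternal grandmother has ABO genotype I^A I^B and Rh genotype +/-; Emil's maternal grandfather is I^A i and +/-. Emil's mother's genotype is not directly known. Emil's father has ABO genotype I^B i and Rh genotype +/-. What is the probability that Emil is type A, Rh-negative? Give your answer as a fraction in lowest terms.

Emil's mother's ABO genotype from I^A I^B × I^A i: 1/4 I^A I^A, 1/4 I^A I^B, 1/4 I^A i, 1/4 I^B i.
Crossing each possibility with the father I^B i and summing P(type A): 1/4·1/2 + 1/4·1/4 + 1/4·1/4 + 1/4·0 = 1/4.
Similarly for Rh via the mother's Rh distribution: P(Rh-) = 1/4.
Independent loci: 1/4 × 1/4 = 1/16.

1/16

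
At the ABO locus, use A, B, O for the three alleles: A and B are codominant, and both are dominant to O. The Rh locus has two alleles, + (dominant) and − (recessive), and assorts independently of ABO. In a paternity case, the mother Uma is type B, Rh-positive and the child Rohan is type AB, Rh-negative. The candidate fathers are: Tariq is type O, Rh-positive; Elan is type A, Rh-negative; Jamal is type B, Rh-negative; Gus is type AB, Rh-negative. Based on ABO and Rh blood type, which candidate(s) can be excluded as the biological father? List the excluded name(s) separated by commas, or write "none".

Tariq, Jamal

A candidate is excluded only if no genotype consistent with his phenotype could produce a type AB, Rh-negative child with a type B, Rh-positive mother.
Tariq (type O, Rh+): no genotype consistent with that phenotype can produce a type-AB Rh- child with a type-B mother.
Jamal (type B, Rh-): no genotype consistent with that phenotype can produce a type-AB Rh- child with a type-B mother.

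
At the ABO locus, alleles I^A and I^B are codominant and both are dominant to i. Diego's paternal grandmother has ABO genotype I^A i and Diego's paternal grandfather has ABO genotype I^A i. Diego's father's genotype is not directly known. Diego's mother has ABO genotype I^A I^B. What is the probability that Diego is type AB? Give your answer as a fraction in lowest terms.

1/4

Diego's father's ABO genotype from I^A i × I^A i: 1/4 I^A I^A, 1/2 I^A i, 1/4 i i.
Crossing each possibility with the mother I^A I^B and summing P(type AB): 1/4·1/2 + 1/2·1/4 + 1/4·0 = 1/4.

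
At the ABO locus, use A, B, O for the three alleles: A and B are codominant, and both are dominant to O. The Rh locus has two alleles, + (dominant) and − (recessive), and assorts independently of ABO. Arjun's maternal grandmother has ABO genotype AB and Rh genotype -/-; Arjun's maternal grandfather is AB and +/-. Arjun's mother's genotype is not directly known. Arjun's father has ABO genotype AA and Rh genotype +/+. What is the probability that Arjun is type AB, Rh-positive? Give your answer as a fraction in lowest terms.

1/2

Arjun's mother's ABO genotype from AB × AB: 1/4 AA, 1/2 AB, 1/4 BB.
Crossing each possibility with the father AA and summing P(type AB): 1/4·0 + 1/2·1/2 + 1/4·1 = 1/2.
Similarly for Rh via the mother's Rh distribution: P(Rh+) = 1.
Independent loci: 1/2 × 1 = 1/2.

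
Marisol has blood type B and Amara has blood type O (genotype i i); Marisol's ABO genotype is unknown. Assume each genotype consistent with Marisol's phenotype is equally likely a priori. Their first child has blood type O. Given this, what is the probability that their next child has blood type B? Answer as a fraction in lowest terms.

Possible genotypes: Marisol ∈ {I^B I^B, I^B i}; Amara ∈ {i i}.
Weight each parental genotype pair by prior × P(type-O child):
  I^B i × i i: posterior weight 1; P(next child type B) = 1/2.
Weighted sum = 1/2.

1/2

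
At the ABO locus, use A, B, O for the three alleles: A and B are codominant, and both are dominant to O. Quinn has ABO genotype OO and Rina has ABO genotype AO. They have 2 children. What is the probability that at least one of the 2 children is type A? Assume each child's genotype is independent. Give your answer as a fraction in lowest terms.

3/4

ABO cross OO × AO → 1/2 O, 1/2 A.
So P(type A) = 1/2 per child.
P(none) = (1/2)^2 = 1/4; P(at least one) = 1 − 1/4 = 3/4.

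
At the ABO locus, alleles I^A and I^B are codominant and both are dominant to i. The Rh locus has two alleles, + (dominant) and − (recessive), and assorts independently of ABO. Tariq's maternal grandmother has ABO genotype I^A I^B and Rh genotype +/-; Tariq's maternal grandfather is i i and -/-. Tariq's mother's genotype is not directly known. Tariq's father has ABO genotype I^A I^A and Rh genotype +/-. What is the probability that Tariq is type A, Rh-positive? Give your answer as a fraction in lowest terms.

15/32

Tariq's mother's ABO genotype from I^A I^B × i i: 1/2 I^A i, 1/2 I^B i.
Crossing each possibility with the father I^A I^A and summing P(type A): 1/2·1 + 1/2·1/2 = 3/4.
Similarly for Rh via the mother's Rh distribution: P(Rh+) = 5/8.
Independent loci: 3/4 × 5/8 = 15/32.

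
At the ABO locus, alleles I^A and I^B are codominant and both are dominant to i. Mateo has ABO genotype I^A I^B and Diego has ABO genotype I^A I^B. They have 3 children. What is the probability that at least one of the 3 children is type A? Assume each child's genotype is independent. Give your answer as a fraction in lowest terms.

37/64

ABO cross I^A I^B × I^A I^B → 1/4 A, 1/4 B, 1/2 AB.
So P(type A) = 1/4 per child.
P(none) = (3/4)^3 = 27/64; P(at least one) = 1 − 27/64 = 37/64.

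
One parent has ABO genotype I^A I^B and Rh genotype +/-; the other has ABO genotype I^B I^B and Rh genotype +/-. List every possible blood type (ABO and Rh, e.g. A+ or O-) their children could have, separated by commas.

Gametes from I^A I^B × I^B I^B give offspring ABO genotypes I^A I^B, I^B I^B, i.e. phenotypes B, AB.
Rh cross +/- × +/- → phenotypes Rh+, Rh-.
Combining independently: B+, B-, AB+, AB-.

B+, B-, AB+, AB-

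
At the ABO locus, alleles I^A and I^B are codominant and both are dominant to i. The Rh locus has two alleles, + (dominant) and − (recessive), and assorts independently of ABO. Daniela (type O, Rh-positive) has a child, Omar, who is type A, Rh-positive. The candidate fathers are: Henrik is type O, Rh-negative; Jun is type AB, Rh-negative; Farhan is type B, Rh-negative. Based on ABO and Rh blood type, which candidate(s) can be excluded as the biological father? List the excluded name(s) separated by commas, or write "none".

Henrik, Farhan

A candidate is excluded only if no genotype consistent with his phenotype could produce a type A, Rh-positive child with a type O, Rh-positive mother.
Henrik (type O, Rh-): no genotype consistent with that phenotype can produce a type-A Rh+ child with a type-O mother.
Farhan (type B, Rh-): no genotype consistent with that phenotype can produce a type-A Rh+ child with a type-O mother.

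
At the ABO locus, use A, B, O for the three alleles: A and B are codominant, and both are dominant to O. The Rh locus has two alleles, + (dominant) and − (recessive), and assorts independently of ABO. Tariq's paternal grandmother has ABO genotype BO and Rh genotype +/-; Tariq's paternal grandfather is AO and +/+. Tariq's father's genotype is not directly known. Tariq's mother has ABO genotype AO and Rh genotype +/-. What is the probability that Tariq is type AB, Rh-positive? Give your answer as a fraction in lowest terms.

Tariq's father's ABO genotype from BO × AO: 1/4 AB, 1/4 AO, 1/4 BO, 1/4 OO.
Crossing each possibility with the mother AO and summing P(type AB): 1/4·1/4 + 1/4·0 + 1/4·1/4 + 1/4·0 = 1/8.
Similarly for Rh via the father's Rh distribution: P(Rh+) = 7/8.
Independent loci: 1/8 × 7/8 = 7/64.

7/64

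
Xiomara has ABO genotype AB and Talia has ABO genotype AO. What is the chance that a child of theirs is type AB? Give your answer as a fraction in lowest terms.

1/4

ABO cross AB × AO → offspring phenotypes: 1/2 A, 1/4 B, 1/4 AB.
So P(type AB) = 1/4.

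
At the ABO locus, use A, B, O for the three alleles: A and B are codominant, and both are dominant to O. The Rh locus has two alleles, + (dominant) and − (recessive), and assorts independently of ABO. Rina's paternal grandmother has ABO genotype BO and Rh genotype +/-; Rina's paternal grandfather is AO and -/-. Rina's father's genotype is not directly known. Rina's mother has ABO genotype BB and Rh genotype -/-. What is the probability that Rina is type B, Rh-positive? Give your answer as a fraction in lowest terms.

3/16

Rina's father's ABO genotype from BO × AO: 1/4 AB, 1/4 AO, 1/4 BO, 1/4 OO.
Crossing each possibility with the mother BB and summing P(type B): 1/4·1/2 + 1/4·1/2 + 1/4·1 + 1/4·1 = 3/4.
Similarly for Rh via the father's Rh distribution: P(Rh+) = 1/4.
Independent loci: 3/4 × 1/4 = 3/16.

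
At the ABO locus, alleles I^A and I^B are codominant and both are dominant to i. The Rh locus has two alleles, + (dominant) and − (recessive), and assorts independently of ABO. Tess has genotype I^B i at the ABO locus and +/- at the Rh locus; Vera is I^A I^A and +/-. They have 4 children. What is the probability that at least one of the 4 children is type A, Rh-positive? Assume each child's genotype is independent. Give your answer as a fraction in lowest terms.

ABO cross I^B i × I^A I^A → 1/2 A, 1/2 AB.
Rh cross +/- × +/- → 3/4 Rh+, 1/4 Rh-; so P(type A, Rh-positive) = 1/2 × 3/4 = 3/8 per child.
P(none) = (5/8)^4 = 625/4096; P(at least one) = 1 − 625/4096 = 3471/4096.

3471/4096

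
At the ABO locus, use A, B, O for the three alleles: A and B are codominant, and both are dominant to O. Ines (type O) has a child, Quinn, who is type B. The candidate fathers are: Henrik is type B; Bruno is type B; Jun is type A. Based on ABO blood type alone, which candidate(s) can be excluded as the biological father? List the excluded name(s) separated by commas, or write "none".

Jun

A candidate is excluded only if no genotype consistent with his phenotype could produce a type B child with a type O mother.
Jun (type A): no genotype consistent with that phenotype can produce a type-B child with a type-O mother.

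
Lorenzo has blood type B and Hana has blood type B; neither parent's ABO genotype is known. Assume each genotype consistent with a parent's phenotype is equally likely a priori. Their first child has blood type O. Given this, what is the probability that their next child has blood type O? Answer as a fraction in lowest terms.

1/4

Possible genotypes: Lorenzo ∈ {BB, BO}; Hana ∈ {BB, BO}.
Weight each parental genotype pair by prior × P(type-O child):
  BO × BO: posterior weight 1; P(next child type O) = 1/4.
Weighted sum = 1/4.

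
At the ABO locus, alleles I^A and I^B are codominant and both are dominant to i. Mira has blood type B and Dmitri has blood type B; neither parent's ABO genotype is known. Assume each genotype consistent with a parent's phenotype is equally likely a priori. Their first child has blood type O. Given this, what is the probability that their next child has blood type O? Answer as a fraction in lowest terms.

1/4

Possible genotypes: Mira ∈ {I^B I^B, I^B i}; Dmitri ∈ {I^B I^B, I^B i}.
Weight each parental genotype pair by prior × P(type-O child):
  I^B i × I^B i: posterior weight 1; P(next child type O) = 1/4.
Weighted sum = 1/4.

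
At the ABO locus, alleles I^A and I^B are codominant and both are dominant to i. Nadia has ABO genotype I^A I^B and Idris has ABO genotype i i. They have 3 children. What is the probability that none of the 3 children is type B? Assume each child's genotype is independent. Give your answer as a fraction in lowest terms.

ABO cross I^A I^B × i i → 1/2 A, 1/2 B.
So P(type B) = 1/2 per child.
P(not type B) = 1/2 for one child; (1/2)^3 = 1/8.

1/8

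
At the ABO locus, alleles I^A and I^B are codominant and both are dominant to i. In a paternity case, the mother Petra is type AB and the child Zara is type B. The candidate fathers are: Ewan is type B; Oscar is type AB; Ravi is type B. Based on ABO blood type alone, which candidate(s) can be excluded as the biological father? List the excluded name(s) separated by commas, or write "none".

none

A candidate is excluded only if no genotype consistent with his phenotype could produce a type B child with a type AB mother.
Every candidate has at least one consistent genotype combination, so none can be excluded.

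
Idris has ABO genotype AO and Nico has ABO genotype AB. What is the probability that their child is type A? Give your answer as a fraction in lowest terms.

1/2

ABO cross AO × AB → offspring phenotypes: 1/2 A, 1/4 B, 1/4 AB.
So P(type A) = 1/2.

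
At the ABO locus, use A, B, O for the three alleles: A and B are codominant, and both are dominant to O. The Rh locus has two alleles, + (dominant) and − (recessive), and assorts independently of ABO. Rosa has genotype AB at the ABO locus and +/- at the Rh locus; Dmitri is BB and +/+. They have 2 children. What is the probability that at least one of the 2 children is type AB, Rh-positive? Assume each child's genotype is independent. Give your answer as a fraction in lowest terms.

ABO cross AB × BB → 1/2 B, 1/2 AB.
Rh cross +/- × +/+ → 1 Rh+; so P(type AB, Rh-positive) = 1/2 × 1 = 1/2 per child.
P(none) = (1/2)^2 = 1/4; P(at least one) = 1 − 1/4 = 3/4.

3/4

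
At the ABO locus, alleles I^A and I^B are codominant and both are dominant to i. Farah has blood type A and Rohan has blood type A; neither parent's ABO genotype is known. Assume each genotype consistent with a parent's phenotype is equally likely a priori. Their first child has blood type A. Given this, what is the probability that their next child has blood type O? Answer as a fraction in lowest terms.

Possible genotypes: Farah ∈ {I^A I^A, I^A i}; Rohan ∈ {I^A I^A, I^A i}.
Weight each parental genotype pair by prior × P(type-A child):
  I^A I^A × I^A I^A: posterior weight 4/15; P(next child type O) = 0.
  I^A I^A × I^A i: posterior weight 4/15; P(next child type O) = 0.
  I^A i × I^A I^A: posterior weight 4/15; P(next child type O) = 0.
  I^A i × I^A i: posterior weight 1/5; P(next child type O) = 1/4.
Weighted sum = 1/20.

1/20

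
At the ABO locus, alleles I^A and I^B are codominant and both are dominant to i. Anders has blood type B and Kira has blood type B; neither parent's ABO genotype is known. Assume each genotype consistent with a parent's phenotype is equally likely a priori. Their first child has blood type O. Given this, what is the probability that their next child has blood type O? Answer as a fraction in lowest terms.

Possible genotypes: Anders ∈ {I^B I^B, I^B i}; Kira ∈ {I^B I^B, I^B i}.
Weight each parental genotype pair by prior × P(type-O child):
  I^B i × I^B i: posterior weight 1; P(next child type O) = 1/4.
Weighted sum = 1/4.

1/4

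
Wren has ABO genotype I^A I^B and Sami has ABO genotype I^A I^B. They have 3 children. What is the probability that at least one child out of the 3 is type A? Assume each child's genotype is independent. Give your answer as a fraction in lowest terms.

37/64

ABO cross I^A I^B × I^A I^B → 1/4 A, 1/4 B, 1/2 AB.
So P(type A) = 1/4 per child.
P(none) = (3/4)^3 = 27/64; P(at least one) = 1 − 27/64 = 37/64.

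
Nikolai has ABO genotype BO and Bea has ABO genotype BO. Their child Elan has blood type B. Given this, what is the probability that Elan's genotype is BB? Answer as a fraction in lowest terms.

1/3

Cross BO × BO → 1/4 BB, 1/2 BO, 1/4 OO.
Type-B genotypes among offspring: BB (1/4), BO (1/2); total 3/4.
P(BB | type B) = (1/4) / (3/4) = 1/3.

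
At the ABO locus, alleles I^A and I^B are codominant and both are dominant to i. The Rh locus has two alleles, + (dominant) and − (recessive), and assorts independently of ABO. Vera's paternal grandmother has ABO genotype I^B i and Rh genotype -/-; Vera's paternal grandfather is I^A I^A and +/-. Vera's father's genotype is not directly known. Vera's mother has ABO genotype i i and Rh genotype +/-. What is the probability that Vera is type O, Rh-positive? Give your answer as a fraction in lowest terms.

5/32

Vera's father's ABO genotype from I^B i × I^A I^A: 1/2 I^A I^B, 1/2 I^A i.
Crossing each possibility with the mother i i and summing P(type O): 1/2·0 + 1/2·1/2 = 1/4.
Similarly for Rh via the father's Rh distribution: P(Rh+) = 5/8.
Independent loci: 1/4 × 5/8 = 5/32.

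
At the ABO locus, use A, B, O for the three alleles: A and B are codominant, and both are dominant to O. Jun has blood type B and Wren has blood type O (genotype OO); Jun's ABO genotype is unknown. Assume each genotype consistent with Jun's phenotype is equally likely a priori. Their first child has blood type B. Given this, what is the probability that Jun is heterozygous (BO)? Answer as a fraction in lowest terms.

Possible genotypes: Jun ∈ {BB, BO}; Wren ∈ {OO}.
Weight each parental genotype pair by prior × P(type-B child):
  BB × OO: posterior weight 2/3.
  BO × OO: posterior weight 1/3.
Sum the posterior weight over pairs where Jun is BO: 1/3.

1/3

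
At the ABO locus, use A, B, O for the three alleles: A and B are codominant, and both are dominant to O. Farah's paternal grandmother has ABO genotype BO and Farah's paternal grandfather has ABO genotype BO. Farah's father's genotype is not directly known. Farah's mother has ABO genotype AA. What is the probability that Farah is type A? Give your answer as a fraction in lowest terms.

1/2

Farah's father's ABO genotype from BO × BO: 1/4 BB, 1/2 BO, 1/4 OO.
Crossing each possibility with the mother AA and summing P(type A): 1/4·0 + 1/2·1/2 + 1/4·1 = 1/2.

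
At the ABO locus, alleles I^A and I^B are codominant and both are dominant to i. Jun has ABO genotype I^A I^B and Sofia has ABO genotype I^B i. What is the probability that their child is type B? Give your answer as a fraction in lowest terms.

ABO cross I^A I^B × I^B i → offspring phenotypes: 1/4 A, 1/2 B, 1/4 AB.
So P(type B) = 1/2.

1/2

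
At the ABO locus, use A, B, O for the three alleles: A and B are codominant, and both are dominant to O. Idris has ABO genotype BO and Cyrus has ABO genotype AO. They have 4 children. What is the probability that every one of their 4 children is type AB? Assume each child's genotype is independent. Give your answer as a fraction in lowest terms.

ABO cross BO × AO → 1/4 O, 1/4 A, 1/4 B, 1/4 AB.
So P(type AB) = 1/4 per child.
All 4 independent: (1/4)^4 = 1/256.

1/256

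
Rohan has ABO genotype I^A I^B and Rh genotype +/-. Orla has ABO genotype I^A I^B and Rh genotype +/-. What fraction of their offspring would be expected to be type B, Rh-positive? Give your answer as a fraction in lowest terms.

ABO cross I^A I^B × I^A I^B → offspring phenotypes: 1/4 A, 1/4 B, 1/2 AB.
Rh cross +/- × +/- → 3/4 Rh+, 1/4 Rh-.
Independent loci: P(type B, Rh-positive) = 1/4 × 3/4 = 3/16.

3/16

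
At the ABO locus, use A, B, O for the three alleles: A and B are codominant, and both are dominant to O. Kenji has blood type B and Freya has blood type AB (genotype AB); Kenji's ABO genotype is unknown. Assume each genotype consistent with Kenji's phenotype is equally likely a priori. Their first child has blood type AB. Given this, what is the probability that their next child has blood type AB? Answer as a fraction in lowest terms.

Possible genotypes: Kenji ∈ {BB, BO}; Freya ∈ {AB}.
Weight each parental genotype pair by prior × P(type-AB child):
  BB × AB: posterior weight 2/3; P(next child type AB) = 1/2.
  BO × AB: posterior weight 1/3; P(next child type AB) = 1/4.
Weighted sum = 5/12.

5/12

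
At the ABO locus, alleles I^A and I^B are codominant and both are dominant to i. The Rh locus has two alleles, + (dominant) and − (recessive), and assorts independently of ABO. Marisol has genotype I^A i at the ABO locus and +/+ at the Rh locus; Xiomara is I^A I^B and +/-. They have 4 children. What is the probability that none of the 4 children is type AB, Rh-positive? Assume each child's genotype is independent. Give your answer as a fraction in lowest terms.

ABO cross I^A i × I^A I^B → 1/2 A, 1/4 B, 1/4 AB.
Rh cross +/+ × +/- → 1 Rh+; so P(type AB, Rh-positive) = 1/4 × 1 = 1/4 per child.
P(not type AB, Rh-positive) = 3/4 for one child; (3/4)^4 = 81/256.

81/256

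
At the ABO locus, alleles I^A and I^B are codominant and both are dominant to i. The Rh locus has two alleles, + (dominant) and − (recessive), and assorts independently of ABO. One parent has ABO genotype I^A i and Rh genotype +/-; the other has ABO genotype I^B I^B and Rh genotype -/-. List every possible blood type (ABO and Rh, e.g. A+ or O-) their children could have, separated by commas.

B+, B-, AB+, AB-

Gametes from I^A i × I^B I^B give offspring ABO genotypes I^A I^B, I^B i, i.e. phenotypes B, AB.
Rh cross +/- × -/- → phenotypes Rh+, Rh-.
Combining independently: B+, B-, AB+, AB-.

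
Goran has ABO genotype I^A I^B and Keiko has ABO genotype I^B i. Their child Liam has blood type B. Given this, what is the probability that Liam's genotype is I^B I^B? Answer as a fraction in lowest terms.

Cross I^A I^B × I^B i → 1/4 I^A I^B, 1/4 I^A i, 1/4 I^B I^B, 1/4 I^B i.
Type-B genotypes among offspring: I^B I^B (1/4), I^B i (1/4); total 1/2.
P(I^B I^B | type B) = (1/4) / (1/2) = 1/2.

1/2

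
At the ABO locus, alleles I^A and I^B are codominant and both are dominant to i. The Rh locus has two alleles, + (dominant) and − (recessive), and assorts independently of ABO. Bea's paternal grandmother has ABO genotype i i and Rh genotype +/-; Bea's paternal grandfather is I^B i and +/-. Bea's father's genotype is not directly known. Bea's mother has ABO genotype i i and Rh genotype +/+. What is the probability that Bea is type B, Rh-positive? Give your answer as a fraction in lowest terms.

1/4

Bea's father's ABO genotype from i i × I^B i: 1/2 I^B i, 1/2 i i.
Crossing each possibility with the mother i i and summing P(type B): 1/2·1/2 + 1/2·0 = 1/4.
Similarly for Rh via the father's Rh distribution: P(Rh+) = 1.
Independent loci: 1/4 × 1 = 1/4.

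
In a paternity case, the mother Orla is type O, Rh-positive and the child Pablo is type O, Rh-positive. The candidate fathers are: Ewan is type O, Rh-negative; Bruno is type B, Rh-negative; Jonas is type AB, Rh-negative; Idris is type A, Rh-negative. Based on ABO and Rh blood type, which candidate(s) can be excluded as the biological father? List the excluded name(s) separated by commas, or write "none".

A candidate is excluded only if no genotype consistent with his phenotype could produce a type O, Rh-positive child with a type O, Rh-positive mother.
Jonas (type AB, Rh-): no genotype consistent with that phenotype can produce a type-O Rh+ child with a type-O mother.

Jonas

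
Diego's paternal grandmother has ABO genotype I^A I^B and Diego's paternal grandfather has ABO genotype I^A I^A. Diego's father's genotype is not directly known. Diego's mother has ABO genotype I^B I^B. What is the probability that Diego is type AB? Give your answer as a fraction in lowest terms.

3/4

Diego's father's ABO genotype from I^A I^B × I^A I^A: 1/2 I^A I^A, 1/2 I^A I^B.
Crossing each possibility with the mother I^B I^B and summing P(type AB): 1/2·1 + 1/2·1/2 = 3/4.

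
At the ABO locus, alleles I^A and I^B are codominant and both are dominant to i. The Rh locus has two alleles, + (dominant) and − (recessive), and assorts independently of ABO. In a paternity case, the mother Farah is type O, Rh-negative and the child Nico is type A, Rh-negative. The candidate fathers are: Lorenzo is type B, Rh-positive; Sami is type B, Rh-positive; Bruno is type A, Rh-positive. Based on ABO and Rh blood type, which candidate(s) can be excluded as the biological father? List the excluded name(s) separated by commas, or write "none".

A candidate is excluded only if no genotype consistent with his phenotype could produce a type A, Rh-negative child with a type O, Rh-negative mother.
Lorenzo (type B, Rh+): no genotype consistent with that phenotype can produce a type-A Rh- child with a type-O mother.
Sami (type B, Rh+): no genotype consistent with that phenotype can produce a type-A Rh- child with a type-O mother.

Lorenzo, Sami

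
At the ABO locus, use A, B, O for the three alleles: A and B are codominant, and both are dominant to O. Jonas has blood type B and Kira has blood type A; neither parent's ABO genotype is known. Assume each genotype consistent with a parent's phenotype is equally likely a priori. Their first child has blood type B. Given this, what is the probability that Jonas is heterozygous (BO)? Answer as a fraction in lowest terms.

1/3

Possible genotypes: Jonas ∈ {BB, BO}; Kira ∈ {AA, AO}.
Weight each parental genotype pair by prior × P(type-B child):
  BB × AO: posterior weight 2/3.
  BO × AO: posterior weight 1/3.
Sum the posterior weight over pairs where Jonas is BO: 1/3.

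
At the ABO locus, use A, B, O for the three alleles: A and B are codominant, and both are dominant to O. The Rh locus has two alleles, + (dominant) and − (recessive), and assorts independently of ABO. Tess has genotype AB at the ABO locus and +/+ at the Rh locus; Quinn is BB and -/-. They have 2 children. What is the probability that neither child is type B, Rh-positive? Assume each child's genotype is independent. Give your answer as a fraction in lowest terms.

1/4

ABO cross AB × BB → 1/2 B, 1/2 AB.
Rh cross +/+ × -/- → 1 Rh+; so P(type B, Rh-positive) = 1/2 × 1 = 1/2 per child.
P(not type B, Rh-positive) = 1/2 for one child; (1/2)^2 = 1/4.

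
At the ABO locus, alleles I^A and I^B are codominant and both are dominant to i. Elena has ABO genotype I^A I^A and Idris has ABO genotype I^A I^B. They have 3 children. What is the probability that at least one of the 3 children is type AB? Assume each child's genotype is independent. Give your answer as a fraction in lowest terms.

ABO cross I^A I^A × I^A I^B → 1/2 A, 1/2 AB.
So P(type AB) = 1/2 per child.
P(none) = (1/2)^3 = 1/8; P(at least one) = 1 − 1/8 = 7/8.

7/8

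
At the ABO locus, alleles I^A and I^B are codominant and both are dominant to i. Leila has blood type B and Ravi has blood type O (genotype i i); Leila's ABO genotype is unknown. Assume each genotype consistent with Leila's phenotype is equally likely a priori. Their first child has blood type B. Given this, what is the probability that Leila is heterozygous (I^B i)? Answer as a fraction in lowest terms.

1/3

Possible genotypes: Leila ∈ {I^B I^B, I^B i}; Ravi ∈ {i i}.
Weight each parental genotype pair by prior × P(type-B child):
  I^B I^B × i i: posterior weight 2/3.
  I^B i × i i: posterior weight 1/3.
Sum the posterior weight over pairs where Leila is I^B i: 1/3.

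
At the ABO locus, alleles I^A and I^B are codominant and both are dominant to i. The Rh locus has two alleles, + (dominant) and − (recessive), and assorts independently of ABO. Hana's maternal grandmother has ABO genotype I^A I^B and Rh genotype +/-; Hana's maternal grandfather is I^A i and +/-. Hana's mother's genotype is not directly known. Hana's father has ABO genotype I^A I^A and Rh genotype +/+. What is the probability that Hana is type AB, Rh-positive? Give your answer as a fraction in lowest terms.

Hana's mother's ABO genotype from I^A I^B × I^A i: 1/4 I^A I^A, 1/4 I^A I^B, 1/4 I^A i, 1/4 I^B i.
Crossing each possibility with the father I^A I^A and summing P(type AB): 1/4·0 + 1/4·1/2 + 1/4·0 + 1/4·1/2 = 1/4.
Similarly for Rh via the mother's Rh distribution: P(Rh+) = 1.
Independent loci: 1/4 × 1 = 1/4.

1/4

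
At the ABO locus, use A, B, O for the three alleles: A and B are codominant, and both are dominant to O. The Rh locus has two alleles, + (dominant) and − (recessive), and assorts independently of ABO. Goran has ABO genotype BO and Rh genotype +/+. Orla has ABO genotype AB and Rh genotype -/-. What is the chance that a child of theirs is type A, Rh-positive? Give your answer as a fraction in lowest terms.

ABO cross BO × AB → offspring phenotypes: 1/4 A, 1/2 B, 1/4 AB.
Rh cross +/+ × -/- → 1 Rh+.
Independent loci: P(type A, Rh-positive) = 1/4 × 1 = 1/4.

1/4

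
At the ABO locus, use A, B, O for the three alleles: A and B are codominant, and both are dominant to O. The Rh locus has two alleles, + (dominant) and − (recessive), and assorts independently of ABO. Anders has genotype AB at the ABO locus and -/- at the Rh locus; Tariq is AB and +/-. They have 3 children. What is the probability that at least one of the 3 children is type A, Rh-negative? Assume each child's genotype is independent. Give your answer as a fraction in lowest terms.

ABO cross AB × AB → 1/4 A, 1/4 B, 1/2 AB.
Rh cross -/- × +/- → 1/2 Rh+, 1/2 Rh-; so P(type A, Rh-negative) = 1/4 × 1/2 = 1/8 per child.
P(none) = (7/8)^3 = 343/512; P(at least one) = 1 − 343/512 = 169/512.

169/512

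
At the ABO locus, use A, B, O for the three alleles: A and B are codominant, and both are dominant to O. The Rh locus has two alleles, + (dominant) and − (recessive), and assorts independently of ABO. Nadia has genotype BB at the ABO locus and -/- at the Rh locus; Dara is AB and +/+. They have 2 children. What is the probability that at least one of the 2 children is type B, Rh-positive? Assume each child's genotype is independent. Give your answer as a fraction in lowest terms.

ABO cross BB × AB → 1/2 B, 1/2 AB.
Rh cross -/- × +/+ → 1 Rh+; so P(type B, Rh-positive) = 1/2 × 1 = 1/2 per child.
P(none) = (1/2)^2 = 1/4; P(at least one) = 1 − 1/4 = 3/4.

3/4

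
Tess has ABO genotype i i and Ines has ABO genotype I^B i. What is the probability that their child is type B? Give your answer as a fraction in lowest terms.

ABO cross i i × I^B i → offspring phenotypes: 1/2 O, 1/2 B.
So P(type B) = 1/2.

1/2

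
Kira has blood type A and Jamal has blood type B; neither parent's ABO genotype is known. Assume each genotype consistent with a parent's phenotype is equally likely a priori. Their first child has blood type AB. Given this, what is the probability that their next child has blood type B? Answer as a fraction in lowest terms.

5/36

Possible genotypes: Kira ∈ {AA, AO}; Jamal ∈ {BB, BO}.
Weight each parental genotype pair by prior × P(type-AB child):
  AA × BB: posterior weight 4/9; P(next child type B) = 0.
  AA × BO: posterior weight 2/9; P(next child type B) = 0.
  AO × BB: posterior weight 2/9; P(next child type B) = 1/2.
  AO × BO: posterior weight 1/9; P(next child type B) = 1/4.
Weighted sum = 5/36.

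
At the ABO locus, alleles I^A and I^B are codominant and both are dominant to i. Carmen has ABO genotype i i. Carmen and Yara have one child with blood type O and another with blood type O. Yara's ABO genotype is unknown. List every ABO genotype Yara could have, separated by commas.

I^A i, I^B i, i i

For each candidate genotype of Yara, check whether crossing it with i i can produce every observed child phenotype.
  I^A I^A → possible child types {A} ✗
  I^A I^B → possible child types {A, B} ✗
  I^A i → possible child types {O, A} ✓
  I^B I^B → possible child types {B} ✗
  I^B i → possible child types {O, B} ✓
  i i → possible child types {O} ✓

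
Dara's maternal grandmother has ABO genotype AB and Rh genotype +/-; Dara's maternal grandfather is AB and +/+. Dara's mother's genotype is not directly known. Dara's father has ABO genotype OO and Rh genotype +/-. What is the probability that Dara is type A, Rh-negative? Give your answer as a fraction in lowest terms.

1/16

Dara's mother's ABO genotype from AB × AB: 1/4 AA, 1/2 AB, 1/4 BB.
Crossing each possibility with the father OO and summing P(type A): 1/4·1 + 1/2·1/2 + 1/4·0 = 1/2.
Similarly for Rh via the mother's Rh distribution: P(Rh-) = 1/8.
Independent loci: 1/2 × 1/8 = 1/16.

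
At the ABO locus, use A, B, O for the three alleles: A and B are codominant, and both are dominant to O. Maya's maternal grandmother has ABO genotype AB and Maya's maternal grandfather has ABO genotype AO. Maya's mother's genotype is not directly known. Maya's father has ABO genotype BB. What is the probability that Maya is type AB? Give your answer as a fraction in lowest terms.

1/2

Maya's mother's ABO genotype from AB × AO: 1/4 AA, 1/4 AB, 1/4 AO, 1/4 BO.
Crossing each possibility with the father BB and summing P(type AB): 1/4·1 + 1/4·1/2 + 1/4·1/2 + 1/4·0 = 1/2.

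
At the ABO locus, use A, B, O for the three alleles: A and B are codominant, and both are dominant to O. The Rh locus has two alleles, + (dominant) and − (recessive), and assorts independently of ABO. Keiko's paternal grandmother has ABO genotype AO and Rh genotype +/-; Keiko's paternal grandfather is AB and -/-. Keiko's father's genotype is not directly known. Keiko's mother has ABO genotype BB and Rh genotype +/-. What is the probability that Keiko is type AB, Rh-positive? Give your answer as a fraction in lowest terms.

5/16

Keiko's father's ABO genotype from AO × AB: 1/4 AA, 1/4 AB, 1/4 AO, 1/4 BO.
Crossing each possibility with the mother BB and summing P(type AB): 1/4·1 + 1/4·1/2 + 1/4·1/2 + 1/4·0 = 1/2.
Similarly for Rh via the father's Rh distribution: P(Rh+) = 5/8.
Independent loci: 1/2 × 5/8 = 5/16.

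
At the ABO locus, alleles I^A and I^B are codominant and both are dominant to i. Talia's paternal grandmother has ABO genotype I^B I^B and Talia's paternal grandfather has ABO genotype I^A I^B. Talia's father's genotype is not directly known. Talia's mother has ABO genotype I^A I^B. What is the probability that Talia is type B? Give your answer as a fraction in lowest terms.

3/8

Talia's father's ABO genotype from I^B I^B × I^A I^B: 1/2 I^A I^B, 1/2 I^B I^B.
Crossing each possibility with the mother I^A I^B and summing P(type B): 1/2·1/4 + 1/2·1/2 = 3/8.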